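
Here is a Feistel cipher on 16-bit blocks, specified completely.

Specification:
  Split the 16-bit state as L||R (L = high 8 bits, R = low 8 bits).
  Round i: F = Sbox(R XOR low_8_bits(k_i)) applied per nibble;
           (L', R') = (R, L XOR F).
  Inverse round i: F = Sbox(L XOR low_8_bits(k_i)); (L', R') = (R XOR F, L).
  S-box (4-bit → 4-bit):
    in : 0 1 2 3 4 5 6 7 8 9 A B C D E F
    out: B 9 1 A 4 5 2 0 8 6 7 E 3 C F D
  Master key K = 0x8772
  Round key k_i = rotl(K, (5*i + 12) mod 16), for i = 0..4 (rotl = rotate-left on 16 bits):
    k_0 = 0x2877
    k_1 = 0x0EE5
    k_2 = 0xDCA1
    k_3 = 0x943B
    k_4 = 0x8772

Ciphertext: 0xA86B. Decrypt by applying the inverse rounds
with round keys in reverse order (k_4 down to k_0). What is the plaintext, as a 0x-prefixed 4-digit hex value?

0xEBE5

s_0 = ciphertext = 0xA86B
s_1 = InvRound(s_0, k_4) = 0xACA8
s_2 = InvRound(s_1, k_3) = 0xC8AC
s_3 = InvRound(s_2, k_2) = 0x8AC8
s_4 = InvRound(s_3, k_1) = 0xE58A
s_5 = InvRound(s_4, k_0) = 0xEBE5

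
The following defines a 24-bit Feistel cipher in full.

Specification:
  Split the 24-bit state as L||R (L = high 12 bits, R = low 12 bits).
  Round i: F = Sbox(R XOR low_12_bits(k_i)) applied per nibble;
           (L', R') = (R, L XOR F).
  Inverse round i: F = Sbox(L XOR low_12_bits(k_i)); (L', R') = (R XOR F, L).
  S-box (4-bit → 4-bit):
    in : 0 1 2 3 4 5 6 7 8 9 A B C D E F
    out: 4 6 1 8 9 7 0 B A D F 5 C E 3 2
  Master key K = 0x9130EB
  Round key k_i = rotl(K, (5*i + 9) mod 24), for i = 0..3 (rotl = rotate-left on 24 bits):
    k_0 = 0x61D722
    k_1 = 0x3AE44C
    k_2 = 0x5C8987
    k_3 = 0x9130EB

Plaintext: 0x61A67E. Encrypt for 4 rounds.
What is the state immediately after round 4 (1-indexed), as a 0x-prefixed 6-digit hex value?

s_0 = plaintext = 0x61A67E
s_1 = Round(s_0, k_0) = 0x67E066
s_2 = Round(s_1, k_1) = 0x066F61
s_3 = Round(s_2, k_2) = 0xF61056
s_4 = Round(s_3, k_3) = 0x056B3F

0x056B3F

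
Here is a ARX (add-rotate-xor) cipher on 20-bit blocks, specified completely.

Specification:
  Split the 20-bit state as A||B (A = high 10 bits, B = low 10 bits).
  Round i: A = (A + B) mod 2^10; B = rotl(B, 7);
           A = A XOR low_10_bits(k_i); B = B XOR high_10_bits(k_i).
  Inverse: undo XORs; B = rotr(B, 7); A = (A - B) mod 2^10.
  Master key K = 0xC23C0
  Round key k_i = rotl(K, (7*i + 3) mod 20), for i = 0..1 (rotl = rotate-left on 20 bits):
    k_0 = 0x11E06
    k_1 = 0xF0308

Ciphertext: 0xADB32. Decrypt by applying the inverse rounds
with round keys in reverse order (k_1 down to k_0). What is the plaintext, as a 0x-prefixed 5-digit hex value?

s_0 = ciphertext = 0xADB32
s_1 = InvRound(s_0, k_1) = 0x8B791
s_2 = InvRound(s_1, k_0) = 0x5D2B7

0x5D2B7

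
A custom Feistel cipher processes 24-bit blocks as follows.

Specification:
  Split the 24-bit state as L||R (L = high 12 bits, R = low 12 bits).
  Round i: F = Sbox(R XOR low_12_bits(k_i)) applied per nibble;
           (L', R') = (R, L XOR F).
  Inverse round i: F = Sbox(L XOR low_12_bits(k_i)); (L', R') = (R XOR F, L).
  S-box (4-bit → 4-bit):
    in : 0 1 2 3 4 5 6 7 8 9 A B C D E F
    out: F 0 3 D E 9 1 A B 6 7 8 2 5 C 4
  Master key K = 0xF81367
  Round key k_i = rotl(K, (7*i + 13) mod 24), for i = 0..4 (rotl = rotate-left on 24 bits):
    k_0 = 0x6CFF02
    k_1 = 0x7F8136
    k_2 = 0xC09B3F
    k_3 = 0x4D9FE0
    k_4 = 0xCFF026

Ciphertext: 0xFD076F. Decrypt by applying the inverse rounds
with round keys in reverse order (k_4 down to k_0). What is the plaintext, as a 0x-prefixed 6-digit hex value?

0x639025

s_0 = ciphertext = 0xFD076F
s_1 = InvRound(s_0, k_4) = 0x32EFD0
s_2 = InvRound(s_1, k_3) = 0xDFC32E
s_3 = InvRound(s_2, k_2) = 0x203DFC
s_4 = InvRound(s_3, k_1) = 0x025203
s_5 = InvRound(s_4, k_0) = 0x639025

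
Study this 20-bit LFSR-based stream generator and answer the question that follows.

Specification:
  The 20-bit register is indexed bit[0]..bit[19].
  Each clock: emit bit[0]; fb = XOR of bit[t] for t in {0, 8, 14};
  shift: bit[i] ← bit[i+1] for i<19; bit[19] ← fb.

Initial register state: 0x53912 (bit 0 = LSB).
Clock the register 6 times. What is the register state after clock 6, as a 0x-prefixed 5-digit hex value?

reg_0 = 0x53912
clock 1: out=0, reg = 0xA9C89
clock 2: out=1, reg = 0xD4E44
clock 3: out=0, reg = 0xEA722
clock 4: out=0, reg = 0xF5391
clock 5: out=1, reg = 0xFA9C8
clock 6: out=0, reg = 0xFD4E4

0xFD4E4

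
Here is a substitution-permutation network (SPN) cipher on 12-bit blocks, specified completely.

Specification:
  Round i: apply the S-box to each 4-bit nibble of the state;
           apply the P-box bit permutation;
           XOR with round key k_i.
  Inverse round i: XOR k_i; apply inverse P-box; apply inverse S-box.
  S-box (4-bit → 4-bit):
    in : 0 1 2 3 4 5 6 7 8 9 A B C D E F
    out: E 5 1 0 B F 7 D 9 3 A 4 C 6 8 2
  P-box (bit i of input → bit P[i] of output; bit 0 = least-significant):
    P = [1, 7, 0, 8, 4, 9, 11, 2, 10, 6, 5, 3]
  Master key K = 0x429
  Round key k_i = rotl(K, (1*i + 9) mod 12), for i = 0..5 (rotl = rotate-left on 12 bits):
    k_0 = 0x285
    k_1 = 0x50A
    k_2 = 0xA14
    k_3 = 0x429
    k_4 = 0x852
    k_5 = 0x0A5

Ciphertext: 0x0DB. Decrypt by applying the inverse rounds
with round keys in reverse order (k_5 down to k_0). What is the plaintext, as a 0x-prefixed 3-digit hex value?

0x8E6

s_0 = ciphertext = 0x0DB
s_1 = InvRound(s_0, k_5) = 0x082
s_2 = InvRound(s_1, k_4) = 0xF1F
s_3 = InvRound(s_2, k_3) = 0xB58
s_4 = InvRound(s_3, k_2) = 0xAEE
s_5 = InvRound(s_4, k_1) = 0x60A
s_6 = InvRound(s_5, k_0) = 0x8E6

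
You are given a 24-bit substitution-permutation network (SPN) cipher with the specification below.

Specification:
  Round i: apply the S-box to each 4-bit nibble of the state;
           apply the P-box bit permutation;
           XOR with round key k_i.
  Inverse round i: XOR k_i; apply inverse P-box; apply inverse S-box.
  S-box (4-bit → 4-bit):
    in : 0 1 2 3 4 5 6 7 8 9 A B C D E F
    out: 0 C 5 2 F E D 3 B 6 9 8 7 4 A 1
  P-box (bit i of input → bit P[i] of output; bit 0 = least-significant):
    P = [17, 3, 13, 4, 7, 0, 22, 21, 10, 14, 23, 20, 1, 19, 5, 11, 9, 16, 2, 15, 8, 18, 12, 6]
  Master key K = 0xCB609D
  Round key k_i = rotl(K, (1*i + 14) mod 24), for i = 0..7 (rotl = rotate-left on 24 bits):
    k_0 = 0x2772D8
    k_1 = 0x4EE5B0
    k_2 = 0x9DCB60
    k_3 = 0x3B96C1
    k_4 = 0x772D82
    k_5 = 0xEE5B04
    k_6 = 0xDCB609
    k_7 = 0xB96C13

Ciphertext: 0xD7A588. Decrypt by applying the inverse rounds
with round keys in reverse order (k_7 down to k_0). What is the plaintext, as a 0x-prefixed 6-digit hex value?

0x06DAC5

s_0 = ciphertext = 0xD7A588
s_1 = InvRound(s_0, k_7) = 0x7B8348
s_2 = InvRound(s_1, k_6) = 0x4302E2
s_3 = InvRound(s_2, k_5) = 0x4949A0
s_4 = InvRound(s_3, k_4) = 0x30C8B2
s_5 = InvRound(s_4, k_3) = 0x17473A
s_6 = InvRound(s_5, k_2) = 0xBB8208
s_7 = InvRound(s_6, k_1) = 0x77D465
s_8 = InvRound(s_7, k_0) = 0x06DAC5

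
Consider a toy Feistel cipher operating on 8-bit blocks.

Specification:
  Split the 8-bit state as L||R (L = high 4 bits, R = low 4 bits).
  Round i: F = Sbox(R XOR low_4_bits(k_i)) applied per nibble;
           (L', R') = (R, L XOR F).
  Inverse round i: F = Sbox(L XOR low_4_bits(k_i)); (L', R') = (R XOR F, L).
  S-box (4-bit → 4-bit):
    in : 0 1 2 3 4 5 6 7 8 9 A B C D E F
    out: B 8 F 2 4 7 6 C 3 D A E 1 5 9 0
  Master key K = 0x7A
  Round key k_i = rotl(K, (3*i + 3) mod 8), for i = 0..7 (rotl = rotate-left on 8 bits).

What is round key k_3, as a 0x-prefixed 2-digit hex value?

K = 0x7A
k_0 = rotl(K, (3*0+3) mod 8) = rotl(K, 3) = 0xD3
k_1 = rotl(K, (3*1+3) mod 8) = rotl(K, 6) = 0x9E
k_2 = rotl(K, (3*2+3) mod 8) = rotl(K, 1) = 0xF4
k_3 = rotl(K, (3*3+3) mod 8) = rotl(K, 4) = 0xA7

0xA7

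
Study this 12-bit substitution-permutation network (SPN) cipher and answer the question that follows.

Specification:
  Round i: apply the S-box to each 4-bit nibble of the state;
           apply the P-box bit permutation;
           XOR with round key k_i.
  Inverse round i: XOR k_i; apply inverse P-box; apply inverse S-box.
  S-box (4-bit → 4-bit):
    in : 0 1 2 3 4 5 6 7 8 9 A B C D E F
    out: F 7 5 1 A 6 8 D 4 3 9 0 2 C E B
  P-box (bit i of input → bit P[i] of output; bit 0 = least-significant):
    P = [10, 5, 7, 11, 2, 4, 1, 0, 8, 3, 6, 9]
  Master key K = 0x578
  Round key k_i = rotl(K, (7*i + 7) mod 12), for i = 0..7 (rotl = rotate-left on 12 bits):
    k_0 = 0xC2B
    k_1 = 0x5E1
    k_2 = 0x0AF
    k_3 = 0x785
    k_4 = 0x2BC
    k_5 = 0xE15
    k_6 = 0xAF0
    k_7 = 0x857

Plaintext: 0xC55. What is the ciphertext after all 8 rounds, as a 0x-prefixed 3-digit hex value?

0x151

s_0 = plaintext = 0xC55
s_1 = Round(s_0, k_0) = 0xC91
s_2 = Round(s_1, k_1) = 0x15D
s_3 = Round(s_2, k_2) = 0x975
s_4 = Round(s_3, k_3) = 0x62A
s_5 = Round(s_4, k_4) = 0xCBA
s_6 = Round(s_5, k_5) = 0x21D
s_7 = Round(s_6, k_6) = 0x326
s_8 = Round(s_7, k_7) = 0x151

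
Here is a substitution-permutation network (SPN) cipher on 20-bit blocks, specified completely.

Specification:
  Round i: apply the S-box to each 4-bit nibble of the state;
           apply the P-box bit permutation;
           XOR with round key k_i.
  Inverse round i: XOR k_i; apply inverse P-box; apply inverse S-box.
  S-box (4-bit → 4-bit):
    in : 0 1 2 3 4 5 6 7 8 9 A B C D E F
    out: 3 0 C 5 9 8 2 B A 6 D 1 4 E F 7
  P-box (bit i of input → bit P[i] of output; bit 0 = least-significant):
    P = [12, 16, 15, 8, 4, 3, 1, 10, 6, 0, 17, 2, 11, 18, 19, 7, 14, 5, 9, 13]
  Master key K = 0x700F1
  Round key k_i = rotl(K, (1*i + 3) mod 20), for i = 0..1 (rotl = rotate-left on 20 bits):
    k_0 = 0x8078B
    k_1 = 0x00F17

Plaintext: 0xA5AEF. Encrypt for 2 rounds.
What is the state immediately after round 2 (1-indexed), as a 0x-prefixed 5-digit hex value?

0xC4217

s_0 = plaintext = 0xA5AEF
s_1 = Round(s_0, k_0) = 0xBF155
s_2 = Round(s_1, k_1) = 0xC4217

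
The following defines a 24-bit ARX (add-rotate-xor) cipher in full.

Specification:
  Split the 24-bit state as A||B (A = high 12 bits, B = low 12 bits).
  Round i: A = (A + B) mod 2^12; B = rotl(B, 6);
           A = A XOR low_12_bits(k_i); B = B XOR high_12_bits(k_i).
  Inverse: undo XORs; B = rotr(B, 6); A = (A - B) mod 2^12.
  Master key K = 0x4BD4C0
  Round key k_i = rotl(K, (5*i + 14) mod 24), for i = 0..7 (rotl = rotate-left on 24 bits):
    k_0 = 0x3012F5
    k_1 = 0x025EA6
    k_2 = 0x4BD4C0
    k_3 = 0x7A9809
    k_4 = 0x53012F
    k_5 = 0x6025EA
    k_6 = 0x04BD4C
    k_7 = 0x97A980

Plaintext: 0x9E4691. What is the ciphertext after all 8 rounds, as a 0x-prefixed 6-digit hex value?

0x38CFAE

s_0 = plaintext = 0x9E4691
s_1 = Round(s_0, k_0) = 0x28075B
s_2 = Round(s_1, k_1) = 0x77D6F8
s_3 = Round(s_2, k_2) = 0xAB5AA6
s_4 = Round(s_3, k_3) = 0xD52E03
s_5 = Round(s_4, k_4) = 0xA7A5C8
s_6 = Round(s_5, k_5) = 0x5A8415
s_7 = Round(s_6, k_6) = 0x4F151B
s_8 = Round(s_7, k_7) = 0x38CFAE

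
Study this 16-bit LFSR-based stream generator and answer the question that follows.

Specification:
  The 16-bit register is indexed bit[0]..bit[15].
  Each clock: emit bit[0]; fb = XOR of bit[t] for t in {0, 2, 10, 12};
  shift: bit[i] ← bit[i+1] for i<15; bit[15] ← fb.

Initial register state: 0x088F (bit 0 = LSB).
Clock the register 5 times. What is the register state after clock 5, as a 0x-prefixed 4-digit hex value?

reg_0 = 0x088F
clock 1: out=1, reg = 0x0447
clock 2: out=1, reg = 0x8223
clock 3: out=1, reg = 0xC111
clock 4: out=1, reg = 0xE088
clock 5: out=0, reg = 0x7044

0x7044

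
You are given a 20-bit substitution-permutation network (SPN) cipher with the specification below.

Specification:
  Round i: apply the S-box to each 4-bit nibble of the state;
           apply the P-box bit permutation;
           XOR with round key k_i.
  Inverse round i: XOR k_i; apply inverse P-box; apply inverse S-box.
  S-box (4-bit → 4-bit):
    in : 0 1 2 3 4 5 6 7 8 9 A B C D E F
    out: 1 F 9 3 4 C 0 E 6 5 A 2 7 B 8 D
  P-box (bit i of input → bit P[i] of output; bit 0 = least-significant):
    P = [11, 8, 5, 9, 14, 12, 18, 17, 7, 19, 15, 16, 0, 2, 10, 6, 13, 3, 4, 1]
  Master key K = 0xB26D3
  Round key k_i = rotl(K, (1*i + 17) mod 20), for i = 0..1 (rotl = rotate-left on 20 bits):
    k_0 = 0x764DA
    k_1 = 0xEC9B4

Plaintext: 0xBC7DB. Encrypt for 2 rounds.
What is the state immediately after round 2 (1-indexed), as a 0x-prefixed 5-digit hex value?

s_0 = plaintext = 0xBC7DB
s_1 = Round(s_0, k_0) = 0xCB1D7
s_2 = Round(s_1, k_1) = 0x53A08

0x53A08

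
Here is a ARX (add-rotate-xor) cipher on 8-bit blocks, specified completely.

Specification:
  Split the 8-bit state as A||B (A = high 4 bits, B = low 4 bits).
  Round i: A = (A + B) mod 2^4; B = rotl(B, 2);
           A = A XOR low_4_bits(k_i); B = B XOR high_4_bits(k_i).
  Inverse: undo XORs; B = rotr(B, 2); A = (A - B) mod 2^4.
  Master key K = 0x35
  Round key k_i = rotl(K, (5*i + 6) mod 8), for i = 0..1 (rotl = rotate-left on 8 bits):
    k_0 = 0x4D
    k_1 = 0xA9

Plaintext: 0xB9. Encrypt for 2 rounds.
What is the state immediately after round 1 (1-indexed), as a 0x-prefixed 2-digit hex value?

0x92

s_0 = plaintext = 0xB9
s_1 = Round(s_0, k_0) = 0x92
s_2 = Round(s_1, k_1) = 0x22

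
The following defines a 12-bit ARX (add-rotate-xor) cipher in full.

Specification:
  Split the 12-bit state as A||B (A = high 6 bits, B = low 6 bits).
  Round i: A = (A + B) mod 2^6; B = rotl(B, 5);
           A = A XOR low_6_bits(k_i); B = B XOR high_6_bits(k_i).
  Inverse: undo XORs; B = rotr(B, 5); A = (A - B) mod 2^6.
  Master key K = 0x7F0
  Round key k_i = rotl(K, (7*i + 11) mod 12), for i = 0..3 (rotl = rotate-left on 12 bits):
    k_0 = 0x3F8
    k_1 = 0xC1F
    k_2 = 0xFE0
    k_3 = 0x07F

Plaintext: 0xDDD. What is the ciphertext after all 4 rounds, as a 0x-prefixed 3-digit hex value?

s_0 = plaintext = 0xDDD
s_1 = Round(s_0, k_0) = 0xB21
s_2 = Round(s_1, k_1) = 0x480
s_3 = Round(s_2, k_2) = 0xCBF
s_4 = Round(s_3, k_3) = 0x3BE

0x3BE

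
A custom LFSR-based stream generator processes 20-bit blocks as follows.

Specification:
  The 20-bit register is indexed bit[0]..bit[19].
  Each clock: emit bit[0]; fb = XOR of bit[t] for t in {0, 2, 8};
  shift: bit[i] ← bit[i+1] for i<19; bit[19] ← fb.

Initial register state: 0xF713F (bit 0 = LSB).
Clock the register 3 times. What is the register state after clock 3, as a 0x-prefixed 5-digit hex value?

reg_0 = 0xF713F
clock 1: out=1, reg = 0xFB89F
clock 2: out=1, reg = 0x7DC4F
clock 3: out=1, reg = 0x3EE27

0x3EE27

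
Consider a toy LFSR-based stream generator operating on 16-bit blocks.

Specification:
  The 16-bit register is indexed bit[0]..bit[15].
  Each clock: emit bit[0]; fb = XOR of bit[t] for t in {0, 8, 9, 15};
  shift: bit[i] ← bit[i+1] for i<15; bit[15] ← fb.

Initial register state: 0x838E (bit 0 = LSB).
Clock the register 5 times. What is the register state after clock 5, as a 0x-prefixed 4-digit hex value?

0xDC1C

reg_0 = 0x838E
clock 1: out=0, reg = 0xC1C7
clock 2: out=1, reg = 0xE0E3
clock 3: out=1, reg = 0x7071
clock 4: out=1, reg = 0xB838
clock 5: out=0, reg = 0xDC1C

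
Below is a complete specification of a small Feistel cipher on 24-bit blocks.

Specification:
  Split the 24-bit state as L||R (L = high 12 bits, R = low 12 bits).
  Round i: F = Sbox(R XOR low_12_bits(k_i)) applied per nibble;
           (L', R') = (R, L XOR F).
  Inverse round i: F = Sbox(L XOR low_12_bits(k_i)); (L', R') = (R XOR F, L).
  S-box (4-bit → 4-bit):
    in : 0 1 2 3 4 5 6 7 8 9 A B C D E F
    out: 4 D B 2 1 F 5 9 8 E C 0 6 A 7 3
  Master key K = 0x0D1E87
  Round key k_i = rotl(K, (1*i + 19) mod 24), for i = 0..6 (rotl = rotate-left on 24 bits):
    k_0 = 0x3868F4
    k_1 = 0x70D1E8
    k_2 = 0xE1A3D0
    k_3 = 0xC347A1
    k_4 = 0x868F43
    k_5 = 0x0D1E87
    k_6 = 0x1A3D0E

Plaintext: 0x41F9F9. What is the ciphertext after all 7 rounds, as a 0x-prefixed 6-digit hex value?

0x325898

s_0 = plaintext = 0x41F9F9
s_1 = Round(s_0, k_0) = 0x9F9955
s_2 = Round(s_1, k_1) = 0x9551F3
s_3 = Round(s_2, k_2) = 0x1F32E7
s_4 = Round(s_3, k_3) = 0x2E7EE6
s_5 = Round(s_4, k_4) = 0xEE6F28
s_6 = Round(s_5, k_5) = 0xF28325
s_7 = Round(s_6, k_6) = 0x325898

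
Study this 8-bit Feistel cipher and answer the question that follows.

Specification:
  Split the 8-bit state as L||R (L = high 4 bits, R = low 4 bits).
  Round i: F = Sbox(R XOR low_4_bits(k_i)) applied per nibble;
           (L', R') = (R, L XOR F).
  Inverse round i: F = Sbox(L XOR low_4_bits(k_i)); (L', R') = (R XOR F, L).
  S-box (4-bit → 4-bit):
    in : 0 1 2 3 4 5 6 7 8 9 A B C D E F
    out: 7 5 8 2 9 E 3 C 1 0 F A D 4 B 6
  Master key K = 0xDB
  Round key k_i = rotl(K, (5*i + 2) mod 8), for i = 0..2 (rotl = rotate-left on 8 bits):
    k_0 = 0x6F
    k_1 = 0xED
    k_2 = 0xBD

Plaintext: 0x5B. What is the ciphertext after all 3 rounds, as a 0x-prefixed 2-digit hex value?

s_0 = plaintext = 0x5B
s_1 = Round(s_0, k_0) = 0xBC
s_2 = Round(s_1, k_1) = 0xCE
s_3 = Round(s_2, k_2) = 0xEE

0xEE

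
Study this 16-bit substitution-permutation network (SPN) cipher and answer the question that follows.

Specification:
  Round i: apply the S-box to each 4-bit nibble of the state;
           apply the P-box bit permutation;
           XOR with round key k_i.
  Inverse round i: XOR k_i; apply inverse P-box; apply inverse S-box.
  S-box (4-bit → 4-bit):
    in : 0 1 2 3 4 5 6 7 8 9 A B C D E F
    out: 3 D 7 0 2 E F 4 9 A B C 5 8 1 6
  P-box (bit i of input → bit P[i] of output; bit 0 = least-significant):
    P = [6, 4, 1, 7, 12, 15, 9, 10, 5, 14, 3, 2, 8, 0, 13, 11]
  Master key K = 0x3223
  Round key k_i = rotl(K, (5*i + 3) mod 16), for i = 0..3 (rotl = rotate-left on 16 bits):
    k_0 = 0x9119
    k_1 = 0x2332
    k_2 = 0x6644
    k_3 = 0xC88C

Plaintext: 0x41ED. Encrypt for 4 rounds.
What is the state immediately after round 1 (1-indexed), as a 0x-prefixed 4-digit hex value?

0x81B4

s_0 = plaintext = 0x41ED
s_1 = Round(s_0, k_0) = 0x81B4
s_2 = Round(s_1, k_1) = 0x2C0E
s_3 = Round(s_2, k_2) = 0xD72D
s_4 = Round(s_3, k_3) = 0x5204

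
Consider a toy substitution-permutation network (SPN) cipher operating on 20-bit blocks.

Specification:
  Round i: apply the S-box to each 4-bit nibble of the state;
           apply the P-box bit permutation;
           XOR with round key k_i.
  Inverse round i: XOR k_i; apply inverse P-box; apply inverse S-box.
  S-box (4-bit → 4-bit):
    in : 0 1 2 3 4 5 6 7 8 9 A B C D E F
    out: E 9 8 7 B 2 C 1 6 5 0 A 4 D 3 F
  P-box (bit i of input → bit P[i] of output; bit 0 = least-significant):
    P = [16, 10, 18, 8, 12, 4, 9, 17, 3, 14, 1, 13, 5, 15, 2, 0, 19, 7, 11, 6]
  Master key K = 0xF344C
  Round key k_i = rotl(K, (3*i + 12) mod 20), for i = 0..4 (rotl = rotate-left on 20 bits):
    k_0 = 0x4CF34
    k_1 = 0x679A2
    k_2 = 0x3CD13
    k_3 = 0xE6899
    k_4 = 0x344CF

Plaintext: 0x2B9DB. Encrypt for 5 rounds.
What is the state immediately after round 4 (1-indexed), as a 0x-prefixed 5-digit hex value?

0x6874A

s_0 = plaintext = 0x2B9DB
s_1 = Round(s_0, k_0) = 0x6587F
s_2 = Round(s_1, k_1) = 0x3A4E0
s_3 = Round(s_2, k_2) = 0xFB08B
s_4 = Round(s_3, k_3) = 0x6874A
s_5 = Round(s_4, k_4) = 0x1DC93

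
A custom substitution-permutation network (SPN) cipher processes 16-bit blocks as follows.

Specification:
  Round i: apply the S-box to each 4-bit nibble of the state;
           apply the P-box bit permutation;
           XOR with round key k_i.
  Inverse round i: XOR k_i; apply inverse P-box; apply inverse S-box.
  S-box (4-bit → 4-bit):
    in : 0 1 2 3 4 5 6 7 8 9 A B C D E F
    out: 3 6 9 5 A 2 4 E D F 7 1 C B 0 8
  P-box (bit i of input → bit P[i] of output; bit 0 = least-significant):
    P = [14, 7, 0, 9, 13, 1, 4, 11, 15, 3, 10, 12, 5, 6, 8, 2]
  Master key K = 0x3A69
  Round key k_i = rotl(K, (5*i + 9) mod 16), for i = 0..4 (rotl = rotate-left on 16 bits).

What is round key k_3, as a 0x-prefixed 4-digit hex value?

0x693A

K = 0x3A69
k_0 = rotl(K, (5*0+9) mod 16) = rotl(K, 9) = 0xD274
k_1 = rotl(K, (5*1+9) mod 16) = rotl(K, 14) = 0x4E9A
k_2 = rotl(K, (5*2+9) mod 16) = rotl(K, 3) = 0xD349
k_3 = rotl(K, (5*3+9) mod 16) = rotl(K, 8) = 0x693A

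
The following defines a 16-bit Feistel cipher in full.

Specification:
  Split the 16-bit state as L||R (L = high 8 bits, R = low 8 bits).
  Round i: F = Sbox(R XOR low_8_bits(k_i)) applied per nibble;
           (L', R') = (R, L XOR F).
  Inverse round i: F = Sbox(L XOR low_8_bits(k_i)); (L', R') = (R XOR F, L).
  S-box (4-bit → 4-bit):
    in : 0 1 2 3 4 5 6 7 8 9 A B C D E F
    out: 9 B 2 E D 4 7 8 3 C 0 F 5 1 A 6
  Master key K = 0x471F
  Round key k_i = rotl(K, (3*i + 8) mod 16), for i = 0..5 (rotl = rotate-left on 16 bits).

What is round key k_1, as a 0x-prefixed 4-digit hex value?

K = 0x471F
k_0 = rotl(K, (3*0+8) mod 16) = rotl(K, 8) = 0x1F47
k_1 = rotl(K, (3*1+8) mod 16) = rotl(K, 11) = 0xFA38

0xFA38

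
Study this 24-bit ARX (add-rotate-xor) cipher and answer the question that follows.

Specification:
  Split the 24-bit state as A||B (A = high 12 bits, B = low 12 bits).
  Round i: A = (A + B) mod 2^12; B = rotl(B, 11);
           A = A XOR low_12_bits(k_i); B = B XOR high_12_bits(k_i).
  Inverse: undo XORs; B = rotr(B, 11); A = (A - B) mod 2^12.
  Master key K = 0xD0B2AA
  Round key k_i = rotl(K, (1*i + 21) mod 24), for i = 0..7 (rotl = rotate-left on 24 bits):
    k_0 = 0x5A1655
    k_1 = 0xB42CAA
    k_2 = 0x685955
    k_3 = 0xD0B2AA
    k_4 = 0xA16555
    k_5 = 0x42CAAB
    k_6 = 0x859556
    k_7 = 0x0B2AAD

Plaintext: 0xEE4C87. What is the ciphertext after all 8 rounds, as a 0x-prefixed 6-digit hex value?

0x892549

s_0 = plaintext = 0xEE4C87
s_1 = Round(s_0, k_0) = 0xD3EBE2
s_2 = Round(s_1, k_1) = 0x58AEB3
s_3 = Round(s_2, k_2) = 0xD689DC
s_4 = Round(s_3, k_3) = 0x5EE9E5
s_5 = Round(s_4, k_4) = 0xA866E4
s_6 = Round(s_5, k_5) = 0xBC175E
s_7 = Round(s_6, k_6) = 0x649BF6
s_8 = Round(s_7, k_7) = 0x892549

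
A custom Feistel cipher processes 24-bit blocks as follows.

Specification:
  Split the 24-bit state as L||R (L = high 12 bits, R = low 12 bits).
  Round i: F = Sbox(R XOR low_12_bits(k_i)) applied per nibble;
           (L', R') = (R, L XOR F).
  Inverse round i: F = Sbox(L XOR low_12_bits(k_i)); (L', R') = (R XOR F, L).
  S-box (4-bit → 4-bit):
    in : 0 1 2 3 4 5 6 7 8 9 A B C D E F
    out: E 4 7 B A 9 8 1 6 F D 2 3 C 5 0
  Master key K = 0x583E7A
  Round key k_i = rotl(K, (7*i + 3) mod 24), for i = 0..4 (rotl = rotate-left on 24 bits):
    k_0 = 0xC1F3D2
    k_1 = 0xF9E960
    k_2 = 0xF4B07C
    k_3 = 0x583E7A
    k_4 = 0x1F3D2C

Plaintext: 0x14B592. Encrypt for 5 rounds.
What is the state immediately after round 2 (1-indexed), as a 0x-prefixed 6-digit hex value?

0x9E5BFB

s_0 = plaintext = 0x14B592
s_1 = Round(s_0, k_0) = 0x5929E5
s_2 = Round(s_1, k_1) = 0x9E5BFB
s_3 = Round(s_2, k_2) = 0xBFBB84
s_4 = Round(s_3, k_3) = 0xB842FE
s_5 = Round(s_4, k_4) = 0x2FEB43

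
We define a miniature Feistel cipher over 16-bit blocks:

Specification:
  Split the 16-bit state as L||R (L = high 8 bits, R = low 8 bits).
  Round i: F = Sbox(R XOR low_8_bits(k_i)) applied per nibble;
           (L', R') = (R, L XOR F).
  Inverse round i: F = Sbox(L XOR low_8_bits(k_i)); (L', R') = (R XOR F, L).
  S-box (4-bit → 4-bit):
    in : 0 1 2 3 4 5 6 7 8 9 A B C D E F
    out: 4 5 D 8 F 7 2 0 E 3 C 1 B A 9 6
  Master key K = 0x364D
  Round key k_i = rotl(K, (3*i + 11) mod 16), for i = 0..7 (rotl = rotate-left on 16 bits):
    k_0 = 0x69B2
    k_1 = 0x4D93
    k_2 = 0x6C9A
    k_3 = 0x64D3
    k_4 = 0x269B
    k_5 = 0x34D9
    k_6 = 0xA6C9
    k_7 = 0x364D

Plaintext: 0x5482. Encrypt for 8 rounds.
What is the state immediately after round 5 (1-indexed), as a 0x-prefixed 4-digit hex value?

0x4AE1

s_0 = plaintext = 0x5482
s_1 = Round(s_0, k_0) = 0x82D0
s_2 = Round(s_1, k_1) = 0xD07A
s_3 = Round(s_2, k_2) = 0x7A44
s_4 = Round(s_3, k_3) = 0x444A
s_5 = Round(s_4, k_4) = 0x4AE1
s_6 = Round(s_5, k_5) = 0xE1C4
s_7 = Round(s_6, k_6) = 0xC4AB
s_8 = Round(s_7, k_7) = 0xAB56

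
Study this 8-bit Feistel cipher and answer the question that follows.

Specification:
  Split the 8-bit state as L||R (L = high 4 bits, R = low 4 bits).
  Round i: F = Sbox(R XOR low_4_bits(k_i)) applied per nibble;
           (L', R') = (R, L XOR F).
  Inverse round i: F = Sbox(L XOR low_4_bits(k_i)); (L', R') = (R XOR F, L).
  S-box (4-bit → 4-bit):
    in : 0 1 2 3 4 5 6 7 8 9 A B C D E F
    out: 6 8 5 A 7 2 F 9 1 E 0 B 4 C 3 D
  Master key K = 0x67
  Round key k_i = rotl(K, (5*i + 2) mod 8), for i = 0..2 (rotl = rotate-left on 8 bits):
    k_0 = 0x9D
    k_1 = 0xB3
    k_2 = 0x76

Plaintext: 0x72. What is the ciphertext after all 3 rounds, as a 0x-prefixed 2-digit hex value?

s_0 = plaintext = 0x72
s_1 = Round(s_0, k_0) = 0x2A
s_2 = Round(s_1, k_1) = 0xAC
s_3 = Round(s_2, k_2) = 0xCA

0xCA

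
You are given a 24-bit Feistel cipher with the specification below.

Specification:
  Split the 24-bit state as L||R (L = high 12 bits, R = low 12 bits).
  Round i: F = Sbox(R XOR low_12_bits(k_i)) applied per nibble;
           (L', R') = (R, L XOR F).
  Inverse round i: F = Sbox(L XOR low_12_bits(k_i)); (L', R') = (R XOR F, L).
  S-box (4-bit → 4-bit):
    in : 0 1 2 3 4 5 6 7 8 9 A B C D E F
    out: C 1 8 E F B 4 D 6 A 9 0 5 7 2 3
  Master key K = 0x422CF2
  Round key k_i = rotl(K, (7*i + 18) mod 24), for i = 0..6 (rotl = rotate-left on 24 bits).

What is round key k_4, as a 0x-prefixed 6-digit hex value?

K = 0x422CF2
k_0 = rotl(K, (7*0+18) mod 24) = rotl(K, 18) = 0xC908B3
k_1 = rotl(K, (7*1+18) mod 24) = rotl(K, 1) = 0x8459E4
k_2 = rotl(K, (7*2+18) mod 24) = rotl(K, 8) = 0x2CF242
k_3 = rotl(K, (7*3+18) mod 24) = rotl(K, 15) = 0x792116
k_4 = rotl(K, (7*4+18) mod 24) = rotl(K, 22) = 0x908B3C

0x908B3C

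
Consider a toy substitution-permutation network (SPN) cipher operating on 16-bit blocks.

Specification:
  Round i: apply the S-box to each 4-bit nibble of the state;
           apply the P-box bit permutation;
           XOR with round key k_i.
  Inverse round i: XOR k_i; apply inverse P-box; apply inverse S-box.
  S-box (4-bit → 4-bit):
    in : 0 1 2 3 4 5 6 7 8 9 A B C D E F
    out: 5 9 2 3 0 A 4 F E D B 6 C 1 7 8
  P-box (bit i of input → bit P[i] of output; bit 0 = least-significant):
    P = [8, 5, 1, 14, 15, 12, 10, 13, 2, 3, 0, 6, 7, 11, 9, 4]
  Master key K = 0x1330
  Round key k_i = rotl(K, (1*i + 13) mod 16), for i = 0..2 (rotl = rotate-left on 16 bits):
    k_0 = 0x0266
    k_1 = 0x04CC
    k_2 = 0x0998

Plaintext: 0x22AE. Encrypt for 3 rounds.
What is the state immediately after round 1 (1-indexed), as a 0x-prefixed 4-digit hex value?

0xBB4C

s_0 = plaintext = 0x22AE
s_1 = Round(s_0, k_0) = 0xBB4C
s_2 = Round(s_1, k_1) = 0x4EC7
s_3 = Round(s_2, k_2) = 0x6CB7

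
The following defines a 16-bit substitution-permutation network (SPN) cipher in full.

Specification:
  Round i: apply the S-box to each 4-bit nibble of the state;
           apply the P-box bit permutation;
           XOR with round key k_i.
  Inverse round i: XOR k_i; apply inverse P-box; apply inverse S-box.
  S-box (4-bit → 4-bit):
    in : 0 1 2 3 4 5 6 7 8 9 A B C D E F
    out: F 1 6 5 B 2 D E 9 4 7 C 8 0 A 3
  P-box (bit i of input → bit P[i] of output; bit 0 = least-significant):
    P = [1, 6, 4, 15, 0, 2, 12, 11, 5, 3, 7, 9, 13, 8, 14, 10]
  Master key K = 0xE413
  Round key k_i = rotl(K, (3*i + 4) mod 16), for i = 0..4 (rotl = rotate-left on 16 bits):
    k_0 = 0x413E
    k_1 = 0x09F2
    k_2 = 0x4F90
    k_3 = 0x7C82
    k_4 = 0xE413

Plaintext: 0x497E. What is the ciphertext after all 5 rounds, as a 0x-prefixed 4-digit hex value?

0x4BF2

s_0 = plaintext = 0x497E
s_1 = Round(s_0, k_0) = 0xFCFA
s_2 = Round(s_1, k_1) = 0x2AA5
s_3 = Round(s_2, k_2) = 0x1E7D
s_4 = Round(s_3, k_3) = 0x468E
s_5 = Round(s_4, k_4) = 0x4BF2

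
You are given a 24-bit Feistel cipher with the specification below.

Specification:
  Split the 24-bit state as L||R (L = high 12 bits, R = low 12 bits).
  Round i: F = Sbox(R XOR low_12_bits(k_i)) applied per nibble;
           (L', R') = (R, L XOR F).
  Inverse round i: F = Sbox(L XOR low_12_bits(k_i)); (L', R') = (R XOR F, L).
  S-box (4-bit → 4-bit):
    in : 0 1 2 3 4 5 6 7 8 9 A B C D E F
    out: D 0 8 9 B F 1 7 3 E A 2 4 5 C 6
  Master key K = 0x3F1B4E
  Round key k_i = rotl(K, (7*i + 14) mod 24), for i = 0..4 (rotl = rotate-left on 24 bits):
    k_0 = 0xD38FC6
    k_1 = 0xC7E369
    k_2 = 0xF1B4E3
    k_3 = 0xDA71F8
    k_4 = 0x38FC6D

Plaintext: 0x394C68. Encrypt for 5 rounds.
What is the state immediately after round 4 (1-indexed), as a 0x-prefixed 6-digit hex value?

0xB4A8B0

s_0 = plaintext = 0x394C68
s_1 = Round(s_0, k_0) = 0xC68A38
s_2 = Round(s_1, k_1) = 0xA38298
s_3 = Round(s_2, k_2) = 0x298B4A
s_4 = Round(s_3, k_3) = 0xB4A8B0
s_5 = Round(s_4, k_4) = 0x8B001F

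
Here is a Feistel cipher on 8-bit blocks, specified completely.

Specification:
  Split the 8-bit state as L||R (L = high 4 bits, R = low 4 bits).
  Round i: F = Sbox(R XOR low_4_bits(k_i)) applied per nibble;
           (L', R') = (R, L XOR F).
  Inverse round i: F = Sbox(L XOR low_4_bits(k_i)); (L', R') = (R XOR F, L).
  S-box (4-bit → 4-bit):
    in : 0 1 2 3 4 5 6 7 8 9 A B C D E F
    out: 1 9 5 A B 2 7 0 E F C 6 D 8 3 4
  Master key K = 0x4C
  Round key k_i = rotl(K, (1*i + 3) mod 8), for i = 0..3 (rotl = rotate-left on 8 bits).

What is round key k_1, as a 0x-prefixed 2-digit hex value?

K = 0x4C
k_0 = rotl(K, (1*0+3) mod 8) = rotl(K, 3) = 0x62
k_1 = rotl(K, (1*1+3) mod 8) = rotl(K, 4) = 0xC4

0xC4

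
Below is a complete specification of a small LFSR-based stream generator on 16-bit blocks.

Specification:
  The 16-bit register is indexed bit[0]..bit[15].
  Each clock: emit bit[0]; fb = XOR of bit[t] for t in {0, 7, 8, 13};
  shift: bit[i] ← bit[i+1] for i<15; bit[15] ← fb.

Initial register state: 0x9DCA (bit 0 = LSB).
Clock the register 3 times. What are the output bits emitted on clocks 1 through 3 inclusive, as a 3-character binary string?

reg_0 = 0x9DCA
clock 1: out=0, reg = 0x4EE5
clock 2: out=1, reg = 0x2772
clock 3: out=0, reg = 0x13B9

010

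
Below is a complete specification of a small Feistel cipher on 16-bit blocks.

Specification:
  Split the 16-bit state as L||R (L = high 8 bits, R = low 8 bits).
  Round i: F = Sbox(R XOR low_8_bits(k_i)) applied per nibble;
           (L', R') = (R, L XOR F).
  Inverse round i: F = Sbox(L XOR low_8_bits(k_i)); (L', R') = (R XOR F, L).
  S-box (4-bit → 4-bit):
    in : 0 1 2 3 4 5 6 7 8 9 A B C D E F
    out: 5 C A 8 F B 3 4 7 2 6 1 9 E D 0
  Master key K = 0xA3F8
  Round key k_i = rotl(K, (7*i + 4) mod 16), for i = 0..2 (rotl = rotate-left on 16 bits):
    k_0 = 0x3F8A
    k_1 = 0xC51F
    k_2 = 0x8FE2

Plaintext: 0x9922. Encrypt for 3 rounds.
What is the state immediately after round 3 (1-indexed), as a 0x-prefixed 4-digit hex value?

0xFE37

s_0 = plaintext = 0x9922
s_1 = Round(s_0, k_0) = 0x22FE
s_2 = Round(s_1, k_1) = 0xFEFE
s_3 = Round(s_2, k_2) = 0xFE37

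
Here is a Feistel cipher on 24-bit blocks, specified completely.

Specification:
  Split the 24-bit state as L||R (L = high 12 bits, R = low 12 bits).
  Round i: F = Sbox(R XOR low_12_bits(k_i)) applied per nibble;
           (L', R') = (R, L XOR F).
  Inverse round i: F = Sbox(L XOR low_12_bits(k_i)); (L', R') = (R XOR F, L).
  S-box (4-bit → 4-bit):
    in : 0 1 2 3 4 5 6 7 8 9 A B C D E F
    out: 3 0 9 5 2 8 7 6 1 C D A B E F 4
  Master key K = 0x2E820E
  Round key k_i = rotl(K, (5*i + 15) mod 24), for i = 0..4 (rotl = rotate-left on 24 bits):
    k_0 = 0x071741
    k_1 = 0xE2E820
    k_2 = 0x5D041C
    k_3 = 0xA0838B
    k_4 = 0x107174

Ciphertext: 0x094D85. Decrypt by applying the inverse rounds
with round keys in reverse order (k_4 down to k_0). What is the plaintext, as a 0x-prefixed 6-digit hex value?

s_0 = ciphertext = 0x094D85
s_1 = InvRound(s_0, k_4) = 0xD76094
s_2 = InvRound(s_1, k_3) = 0xFDAD76
s_3 = InvRound(s_2, k_2) = 0x7C1FDA
s_4 = InvRound(s_3, k_1) = 0xB2A7C1
s_5 = InvRound(s_4, k_0) = 0xCBBB2A

0xCBBB2A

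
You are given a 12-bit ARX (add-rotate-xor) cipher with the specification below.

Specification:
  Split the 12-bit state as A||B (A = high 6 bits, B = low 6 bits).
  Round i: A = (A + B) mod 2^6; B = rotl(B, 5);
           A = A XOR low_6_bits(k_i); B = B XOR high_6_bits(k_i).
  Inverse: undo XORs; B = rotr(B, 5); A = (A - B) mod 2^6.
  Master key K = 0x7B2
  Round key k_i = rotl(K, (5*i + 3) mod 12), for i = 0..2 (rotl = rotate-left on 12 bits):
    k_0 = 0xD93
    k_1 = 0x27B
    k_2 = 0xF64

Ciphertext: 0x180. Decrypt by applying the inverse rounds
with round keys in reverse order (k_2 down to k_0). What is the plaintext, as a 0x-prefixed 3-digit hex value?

0xFA6

s_0 = ciphertext = 0x180
s_1 = InvRound(s_0, k_2) = 0x9FB
s_2 = InvRound(s_1, k_1) = 0xDE5
s_3 = InvRound(s_2, k_0) = 0xFA6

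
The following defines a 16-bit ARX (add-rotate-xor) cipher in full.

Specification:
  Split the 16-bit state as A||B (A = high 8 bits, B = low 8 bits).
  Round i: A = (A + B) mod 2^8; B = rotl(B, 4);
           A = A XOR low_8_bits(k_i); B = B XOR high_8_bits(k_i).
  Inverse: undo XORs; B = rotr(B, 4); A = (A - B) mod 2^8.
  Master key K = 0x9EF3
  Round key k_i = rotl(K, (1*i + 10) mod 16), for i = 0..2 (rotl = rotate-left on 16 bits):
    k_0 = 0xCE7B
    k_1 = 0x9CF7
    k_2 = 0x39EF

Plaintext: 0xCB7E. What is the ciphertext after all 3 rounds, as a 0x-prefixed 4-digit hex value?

s_0 = plaintext = 0xCB7E
s_1 = Round(s_0, k_0) = 0x3229
s_2 = Round(s_1, k_1) = 0xAC0E
s_3 = Round(s_2, k_2) = 0x55D9

0x55D9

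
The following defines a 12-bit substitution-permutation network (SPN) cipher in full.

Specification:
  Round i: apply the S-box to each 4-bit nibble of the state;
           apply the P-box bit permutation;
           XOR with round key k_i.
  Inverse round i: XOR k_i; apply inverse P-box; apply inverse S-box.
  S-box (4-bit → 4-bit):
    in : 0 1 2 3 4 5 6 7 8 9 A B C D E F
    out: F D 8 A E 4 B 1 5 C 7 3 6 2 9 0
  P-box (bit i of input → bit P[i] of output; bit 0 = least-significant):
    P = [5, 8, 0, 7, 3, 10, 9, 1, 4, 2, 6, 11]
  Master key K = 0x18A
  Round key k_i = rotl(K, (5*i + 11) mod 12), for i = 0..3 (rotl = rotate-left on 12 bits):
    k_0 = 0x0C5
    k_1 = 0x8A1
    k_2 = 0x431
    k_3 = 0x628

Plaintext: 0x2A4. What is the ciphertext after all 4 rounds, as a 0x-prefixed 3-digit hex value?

0xAA1

s_0 = plaintext = 0x2A4
s_1 = Round(s_0, k_0) = 0xF4C
s_2 = Round(s_1, k_1) = 0xFA2
s_3 = Round(s_2, k_2) = 0x2B9
s_4 = Round(s_3, k_3) = 0xAA1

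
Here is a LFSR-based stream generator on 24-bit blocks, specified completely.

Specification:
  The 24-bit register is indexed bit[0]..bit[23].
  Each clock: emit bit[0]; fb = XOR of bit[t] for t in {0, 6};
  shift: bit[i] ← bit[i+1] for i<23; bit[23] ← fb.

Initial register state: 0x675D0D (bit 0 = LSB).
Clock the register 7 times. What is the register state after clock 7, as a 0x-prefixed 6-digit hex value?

reg_0 = 0x675D0D
clock 1: out=1, reg = 0xB3AE86
clock 2: out=0, reg = 0x59D743
clock 3: out=1, reg = 0x2CEBA1
clock 4: out=1, reg = 0x9675D0
clock 5: out=0, reg = 0xCB3AE8
clock 6: out=0, reg = 0xE59D74
clock 7: out=0, reg = 0xF2CEBA

0xF2CEBA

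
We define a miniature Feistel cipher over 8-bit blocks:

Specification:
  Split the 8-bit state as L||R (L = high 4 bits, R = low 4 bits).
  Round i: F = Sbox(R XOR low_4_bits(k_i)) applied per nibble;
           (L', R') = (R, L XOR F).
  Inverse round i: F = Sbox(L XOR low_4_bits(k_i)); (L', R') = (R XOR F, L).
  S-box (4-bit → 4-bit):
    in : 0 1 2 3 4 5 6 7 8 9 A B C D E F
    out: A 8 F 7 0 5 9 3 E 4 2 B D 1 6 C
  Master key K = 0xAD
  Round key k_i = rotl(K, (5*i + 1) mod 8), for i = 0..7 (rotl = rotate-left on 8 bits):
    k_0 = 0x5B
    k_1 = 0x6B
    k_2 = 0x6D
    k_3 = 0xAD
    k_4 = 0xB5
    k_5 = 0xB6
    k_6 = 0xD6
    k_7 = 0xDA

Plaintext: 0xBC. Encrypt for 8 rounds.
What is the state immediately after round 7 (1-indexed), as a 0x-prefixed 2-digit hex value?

0xC4

s_0 = plaintext = 0xBC
s_1 = Round(s_0, k_0) = 0xC8
s_2 = Round(s_1, k_1) = 0x8B
s_3 = Round(s_2, k_2) = 0xB1
s_4 = Round(s_3, k_3) = 0x16
s_5 = Round(s_4, k_4) = 0x66
s_6 = Round(s_5, k_5) = 0x6C
s_7 = Round(s_6, k_6) = 0xC4
s_8 = Round(s_7, k_7) = 0x4A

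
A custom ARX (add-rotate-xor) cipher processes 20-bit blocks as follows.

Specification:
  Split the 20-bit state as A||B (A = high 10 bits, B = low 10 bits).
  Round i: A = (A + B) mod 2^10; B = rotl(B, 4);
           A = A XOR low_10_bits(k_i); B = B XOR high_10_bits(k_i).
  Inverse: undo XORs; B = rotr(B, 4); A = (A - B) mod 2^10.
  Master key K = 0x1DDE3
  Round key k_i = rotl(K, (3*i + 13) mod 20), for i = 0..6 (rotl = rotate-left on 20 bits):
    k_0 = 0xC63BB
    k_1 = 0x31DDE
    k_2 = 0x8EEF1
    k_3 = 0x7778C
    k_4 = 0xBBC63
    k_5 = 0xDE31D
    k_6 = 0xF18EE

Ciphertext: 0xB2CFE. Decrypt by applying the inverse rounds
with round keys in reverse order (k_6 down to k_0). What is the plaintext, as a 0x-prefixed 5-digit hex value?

0xA4B4F

s_0 = ciphertext = 0xB2CFE
s_1 = InvRound(s_0, k_6) = 0xFCA33
s_2 = InvRound(s_1, k_5) = 0x86ED4
s_3 = InvRound(s_2, k_4) = 0xED6C3
s_4 = InvRound(s_3, k_3) = 0x223B1
s_5 = InvRound(s_4, k_2) = 0xF8698
s_6 = InvRound(s_5, k_1) = 0x96BE5
s_7 = InvRound(s_6, k_0) = 0xA4B4F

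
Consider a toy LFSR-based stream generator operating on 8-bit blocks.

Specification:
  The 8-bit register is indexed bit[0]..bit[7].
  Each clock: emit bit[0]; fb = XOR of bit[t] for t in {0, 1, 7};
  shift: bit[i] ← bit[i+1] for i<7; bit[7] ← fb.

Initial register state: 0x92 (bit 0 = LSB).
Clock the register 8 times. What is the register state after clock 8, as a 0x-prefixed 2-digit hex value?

0xB6

reg_0 = 0x92
clock 1: out=0, reg = 0x49
clock 2: out=1, reg = 0xA4
clock 3: out=0, reg = 0xD2
clock 4: out=0, reg = 0x69
clock 5: out=1, reg = 0xB4
clock 6: out=0, reg = 0xDA
clock 7: out=0, reg = 0x6D
clock 8: out=1, reg = 0xB6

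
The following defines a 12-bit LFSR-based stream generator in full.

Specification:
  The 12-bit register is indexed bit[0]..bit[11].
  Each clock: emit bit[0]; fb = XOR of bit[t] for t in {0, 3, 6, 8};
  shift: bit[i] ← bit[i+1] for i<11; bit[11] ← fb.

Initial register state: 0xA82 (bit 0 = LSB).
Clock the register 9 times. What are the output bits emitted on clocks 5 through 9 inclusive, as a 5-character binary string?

00010

reg_0 = 0xA82
clock 1: out=0, reg = 0x541
clock 2: out=1, reg = 0xAA0
clock 3: out=0, reg = 0x550
clock 4: out=0, reg = 0x2A8
clock 5: out=0, reg = 0x954
clock 6: out=0, reg = 0x4AA
clock 7: out=0, reg = 0xA55
clock 8: out=1, reg = 0x52A
clock 9: out=0, reg = 0x295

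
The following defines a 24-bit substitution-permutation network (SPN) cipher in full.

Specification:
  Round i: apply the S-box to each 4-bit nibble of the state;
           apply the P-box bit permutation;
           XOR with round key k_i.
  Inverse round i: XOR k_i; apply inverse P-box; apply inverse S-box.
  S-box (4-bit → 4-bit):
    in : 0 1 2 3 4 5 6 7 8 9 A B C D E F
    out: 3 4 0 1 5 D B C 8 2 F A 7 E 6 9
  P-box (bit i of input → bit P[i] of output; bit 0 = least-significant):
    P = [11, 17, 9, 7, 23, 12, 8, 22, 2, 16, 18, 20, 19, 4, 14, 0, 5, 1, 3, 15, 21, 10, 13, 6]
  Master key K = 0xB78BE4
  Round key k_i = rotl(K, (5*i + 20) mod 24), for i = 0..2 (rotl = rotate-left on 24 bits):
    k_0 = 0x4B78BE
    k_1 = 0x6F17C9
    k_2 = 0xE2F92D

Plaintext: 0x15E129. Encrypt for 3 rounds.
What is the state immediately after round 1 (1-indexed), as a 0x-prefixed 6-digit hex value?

s_0 = plaintext = 0x15E129
s_1 = Round(s_0, k_0) = 0x4D9886
s_2 = Round(s_1, k_1) = 0x1DBF53
s_3 = Round(s_2, k_2) = 0x325032

0x4D9886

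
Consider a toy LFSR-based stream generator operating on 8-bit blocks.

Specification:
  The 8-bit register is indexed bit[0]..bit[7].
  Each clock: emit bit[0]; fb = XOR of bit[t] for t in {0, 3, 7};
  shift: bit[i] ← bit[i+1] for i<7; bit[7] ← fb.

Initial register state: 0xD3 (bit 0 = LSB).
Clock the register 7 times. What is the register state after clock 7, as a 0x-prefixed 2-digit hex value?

reg_0 = 0xD3
clock 1: out=1, reg = 0x69
clock 2: out=1, reg = 0x34
clock 3: out=0, reg = 0x1A
clock 4: out=0, reg = 0x8D
clock 5: out=1, reg = 0xC6
clock 6: out=0, reg = 0xE3
clock 7: out=1, reg = 0x71

0x71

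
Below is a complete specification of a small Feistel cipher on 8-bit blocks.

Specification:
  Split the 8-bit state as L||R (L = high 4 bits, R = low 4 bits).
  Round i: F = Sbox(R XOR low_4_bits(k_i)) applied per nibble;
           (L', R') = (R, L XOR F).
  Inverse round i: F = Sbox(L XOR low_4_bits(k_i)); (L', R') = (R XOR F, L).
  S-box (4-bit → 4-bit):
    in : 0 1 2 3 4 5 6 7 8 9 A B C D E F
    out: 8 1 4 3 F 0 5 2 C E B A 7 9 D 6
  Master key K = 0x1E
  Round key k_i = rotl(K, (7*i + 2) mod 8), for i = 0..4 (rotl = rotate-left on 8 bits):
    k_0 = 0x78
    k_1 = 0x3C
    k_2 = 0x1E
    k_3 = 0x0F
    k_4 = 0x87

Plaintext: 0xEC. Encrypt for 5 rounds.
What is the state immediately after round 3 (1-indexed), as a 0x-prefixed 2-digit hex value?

s_0 = plaintext = 0xEC
s_1 = Round(s_0, k_0) = 0xC1
s_2 = Round(s_1, k_1) = 0x15
s_3 = Round(s_2, k_2) = 0x5B
s_4 = Round(s_3, k_3) = 0xBA
s_5 = Round(s_4, k_4) = 0xA2

0x5B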